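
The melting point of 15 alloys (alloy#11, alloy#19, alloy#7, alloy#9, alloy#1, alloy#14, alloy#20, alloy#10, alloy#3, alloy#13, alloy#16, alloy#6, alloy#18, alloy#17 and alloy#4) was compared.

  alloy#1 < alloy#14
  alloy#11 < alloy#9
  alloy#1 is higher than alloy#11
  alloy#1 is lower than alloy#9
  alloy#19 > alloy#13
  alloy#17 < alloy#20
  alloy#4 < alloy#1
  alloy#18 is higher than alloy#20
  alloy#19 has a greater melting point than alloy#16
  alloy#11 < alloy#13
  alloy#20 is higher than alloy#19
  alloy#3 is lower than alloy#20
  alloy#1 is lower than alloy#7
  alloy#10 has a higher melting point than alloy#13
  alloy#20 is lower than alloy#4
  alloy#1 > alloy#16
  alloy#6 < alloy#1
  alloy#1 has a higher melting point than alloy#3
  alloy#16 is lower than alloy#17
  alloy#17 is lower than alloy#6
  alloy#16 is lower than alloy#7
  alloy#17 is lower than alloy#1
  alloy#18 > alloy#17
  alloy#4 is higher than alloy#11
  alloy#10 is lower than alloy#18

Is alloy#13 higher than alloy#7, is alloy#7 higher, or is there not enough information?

alloy#7

The relevant relations are alloy#13 < alloy#19; alloy#19 < alloy#20; alloy#20 < alloy#4; alloy#4 < alloy#1; alloy#1 < alloy#7.
Together: alloy#13 < alloy#19 < alloy#20 < alloy#4 < alloy#1 < alloy#7.
So alloy#7 is higher.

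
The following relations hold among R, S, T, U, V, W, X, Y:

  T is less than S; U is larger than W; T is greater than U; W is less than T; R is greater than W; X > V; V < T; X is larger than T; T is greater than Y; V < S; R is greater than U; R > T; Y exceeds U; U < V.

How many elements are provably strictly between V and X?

1

Chaining upward from V reaches: T, S, R.
Chaining downward from X reaches: W, U, Y, T.
Strictly between V and X are those in both lists: T — 1 element.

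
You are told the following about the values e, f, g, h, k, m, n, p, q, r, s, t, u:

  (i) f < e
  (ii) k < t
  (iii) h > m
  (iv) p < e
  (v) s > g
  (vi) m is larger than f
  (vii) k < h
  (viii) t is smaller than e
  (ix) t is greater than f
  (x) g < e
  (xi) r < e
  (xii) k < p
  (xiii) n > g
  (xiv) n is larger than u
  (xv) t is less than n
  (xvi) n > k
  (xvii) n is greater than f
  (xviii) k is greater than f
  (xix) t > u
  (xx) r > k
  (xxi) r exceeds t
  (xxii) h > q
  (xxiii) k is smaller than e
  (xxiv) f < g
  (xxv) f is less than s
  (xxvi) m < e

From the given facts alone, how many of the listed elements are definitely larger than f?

From f the given relations immediately reach k, m, g, t, n, s, e.
From those, h, p, r — 10 in total.
Nothing else is reachable above f; 10 in all.

10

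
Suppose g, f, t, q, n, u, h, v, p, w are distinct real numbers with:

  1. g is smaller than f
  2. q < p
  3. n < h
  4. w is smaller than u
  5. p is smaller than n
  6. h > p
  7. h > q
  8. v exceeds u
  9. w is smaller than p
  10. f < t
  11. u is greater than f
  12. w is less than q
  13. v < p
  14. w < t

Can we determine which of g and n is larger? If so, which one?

n

g < f < u < v < p < n, by transitivity through f, u, v, p.
So n is larger.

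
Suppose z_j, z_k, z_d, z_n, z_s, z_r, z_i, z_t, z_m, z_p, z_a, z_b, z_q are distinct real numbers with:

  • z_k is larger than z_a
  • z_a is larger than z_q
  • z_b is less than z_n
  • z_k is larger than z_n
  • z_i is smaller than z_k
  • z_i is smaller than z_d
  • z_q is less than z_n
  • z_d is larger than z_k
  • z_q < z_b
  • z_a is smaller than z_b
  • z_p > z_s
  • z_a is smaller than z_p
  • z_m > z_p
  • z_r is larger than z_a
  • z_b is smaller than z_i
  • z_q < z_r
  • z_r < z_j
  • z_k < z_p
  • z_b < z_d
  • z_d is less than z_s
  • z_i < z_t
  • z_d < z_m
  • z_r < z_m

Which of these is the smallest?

z_a is not least since z_q < z_a; z_b is not least since z_q < z_b; z_r is not least since z_a < z_r; z_i is not least since z_b < z_i; z_n is not least since z_q < z_n; z_k is not least since z_i < z_k; z_d is not least since z_b < z_d; z_t is not least since z_i < z_t; z_j is not least since z_r < z_j; z_s is not least since z_d < z_s; z_p is not least since z_k < z_p; z_m is not least since z_r < z_m.
Only z_q has nothing below it, so z_q is the smallest.

z_q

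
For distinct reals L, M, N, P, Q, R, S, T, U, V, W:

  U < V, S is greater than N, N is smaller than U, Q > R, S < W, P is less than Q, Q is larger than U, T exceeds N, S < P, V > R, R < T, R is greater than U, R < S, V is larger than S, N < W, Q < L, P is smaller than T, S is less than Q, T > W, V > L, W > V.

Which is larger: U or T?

T

U < R and R < S give U < S.
With S < P: U < R < S < P.
With P < Q: U < R < S < P < Q.
Then Q < L extends the chain to L.
With L < V: U < R < S < P < Q < L < V.
Then V < W extends the chain to W.
Then W < T extends the chain to T.
So U < T; T is the larger of the two.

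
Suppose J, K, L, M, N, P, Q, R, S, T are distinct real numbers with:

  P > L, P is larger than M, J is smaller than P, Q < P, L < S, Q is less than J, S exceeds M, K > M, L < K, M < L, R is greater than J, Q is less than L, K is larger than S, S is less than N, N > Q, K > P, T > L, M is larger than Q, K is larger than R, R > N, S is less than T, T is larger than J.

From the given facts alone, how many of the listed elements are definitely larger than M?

7

The elements the relations force above M are L, S, N, R, T, P, K — no chain reaches any other.
That is 7.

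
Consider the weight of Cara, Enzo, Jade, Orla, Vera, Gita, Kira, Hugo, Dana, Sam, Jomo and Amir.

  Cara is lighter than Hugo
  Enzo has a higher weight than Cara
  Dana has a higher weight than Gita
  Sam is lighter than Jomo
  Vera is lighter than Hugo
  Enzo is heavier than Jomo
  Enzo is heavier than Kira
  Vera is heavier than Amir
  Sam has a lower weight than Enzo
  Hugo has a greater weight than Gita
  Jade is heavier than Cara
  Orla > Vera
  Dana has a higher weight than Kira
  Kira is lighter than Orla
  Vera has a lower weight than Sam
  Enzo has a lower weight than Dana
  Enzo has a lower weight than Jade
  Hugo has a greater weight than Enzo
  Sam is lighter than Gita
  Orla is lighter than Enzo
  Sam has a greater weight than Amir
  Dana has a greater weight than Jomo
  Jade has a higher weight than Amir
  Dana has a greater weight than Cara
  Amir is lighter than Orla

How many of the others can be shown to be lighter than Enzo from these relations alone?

7

The elements the relations force below Enzo are Amir, Kira, Vera, Orla, Sam, Jomo, Cara — no chain reaches any other.
That is 7.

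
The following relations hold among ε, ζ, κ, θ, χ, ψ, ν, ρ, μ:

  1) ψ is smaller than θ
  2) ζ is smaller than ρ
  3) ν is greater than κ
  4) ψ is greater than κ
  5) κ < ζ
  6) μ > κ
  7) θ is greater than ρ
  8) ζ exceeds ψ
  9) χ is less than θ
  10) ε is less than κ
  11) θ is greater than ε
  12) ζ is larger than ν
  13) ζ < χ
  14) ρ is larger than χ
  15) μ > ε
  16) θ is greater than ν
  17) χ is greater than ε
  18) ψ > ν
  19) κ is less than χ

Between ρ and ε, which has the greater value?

Link the given pairs in sequence: ε < κ; κ < ν; ν < ψ; ψ < ζ; ζ < χ; χ < ρ.
Together: ε < κ < ν < ψ < ζ < χ < ρ.
So ε < ρ; ρ is the larger of the two.

ρ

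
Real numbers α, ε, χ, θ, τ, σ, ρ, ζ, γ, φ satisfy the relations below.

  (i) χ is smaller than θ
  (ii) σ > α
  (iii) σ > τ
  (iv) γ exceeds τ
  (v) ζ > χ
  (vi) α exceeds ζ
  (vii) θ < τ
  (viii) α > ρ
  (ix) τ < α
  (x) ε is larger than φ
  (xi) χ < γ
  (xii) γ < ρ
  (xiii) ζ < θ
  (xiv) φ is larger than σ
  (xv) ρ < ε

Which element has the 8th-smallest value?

σ

The consecutive relations fix a unique order: χ < ζ < θ < τ < γ < ρ < α < σ < φ < ε.
The 8th smallest is σ.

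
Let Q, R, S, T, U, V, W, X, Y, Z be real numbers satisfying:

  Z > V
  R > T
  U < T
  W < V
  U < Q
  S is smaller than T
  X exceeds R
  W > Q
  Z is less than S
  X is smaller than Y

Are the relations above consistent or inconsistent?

consistent

The single ordering U < Q < W < V < Z < S < T < R < X < Y satisfies every listed relation, so no contradiction arises.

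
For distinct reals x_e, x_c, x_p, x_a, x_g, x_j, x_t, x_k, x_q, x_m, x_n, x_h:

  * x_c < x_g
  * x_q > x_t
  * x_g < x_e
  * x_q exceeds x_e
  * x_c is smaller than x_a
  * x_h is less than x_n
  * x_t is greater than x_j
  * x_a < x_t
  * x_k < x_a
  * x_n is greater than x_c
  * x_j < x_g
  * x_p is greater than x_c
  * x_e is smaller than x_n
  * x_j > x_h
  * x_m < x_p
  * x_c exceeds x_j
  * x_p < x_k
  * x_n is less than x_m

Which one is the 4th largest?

x_k

Piecing the relations together gives one ordering: x_h < x_j < x_c < x_g < x_e < x_n < x_m < x_p < x_k < x_a < x_t < x_q.
Counting 4 from the largest end gives x_k.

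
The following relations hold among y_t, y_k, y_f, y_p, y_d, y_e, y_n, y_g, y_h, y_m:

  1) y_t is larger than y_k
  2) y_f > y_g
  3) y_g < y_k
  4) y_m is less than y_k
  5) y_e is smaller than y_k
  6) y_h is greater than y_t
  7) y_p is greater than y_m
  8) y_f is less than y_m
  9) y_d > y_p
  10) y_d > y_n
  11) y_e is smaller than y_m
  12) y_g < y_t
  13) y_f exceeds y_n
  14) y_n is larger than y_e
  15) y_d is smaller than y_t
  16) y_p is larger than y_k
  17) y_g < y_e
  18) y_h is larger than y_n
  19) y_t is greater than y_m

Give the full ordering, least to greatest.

y_g < y_e < y_n < y_f < y_m < y_k < y_p < y_d < y_t < y_h

Each adjacent pair is fixed by a given relation: y_g < y_e; y_e < y_n; y_n < y_f; y_f < y_m; y_m < y_k; y_k < y_p; y_p < y_d; y_d < y_t; y_t < y_h. Chaining them end to end gives the full order.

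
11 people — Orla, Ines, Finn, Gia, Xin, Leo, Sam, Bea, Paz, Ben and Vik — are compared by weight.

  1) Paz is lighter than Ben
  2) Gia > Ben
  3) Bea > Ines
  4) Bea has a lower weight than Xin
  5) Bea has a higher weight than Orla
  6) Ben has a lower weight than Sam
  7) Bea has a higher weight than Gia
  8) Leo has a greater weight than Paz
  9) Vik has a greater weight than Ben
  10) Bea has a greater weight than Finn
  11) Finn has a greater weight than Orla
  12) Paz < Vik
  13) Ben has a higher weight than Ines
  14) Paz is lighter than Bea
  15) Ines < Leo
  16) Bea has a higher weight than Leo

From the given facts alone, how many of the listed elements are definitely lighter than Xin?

Directly below Xin: Bea.
One step further: Ines, Paz, Orla, Finn, Gia, Leo (7 so far).
One step further: Ben (8 so far).
No other element is forced below Xin by the given relations, so the count is 8.

8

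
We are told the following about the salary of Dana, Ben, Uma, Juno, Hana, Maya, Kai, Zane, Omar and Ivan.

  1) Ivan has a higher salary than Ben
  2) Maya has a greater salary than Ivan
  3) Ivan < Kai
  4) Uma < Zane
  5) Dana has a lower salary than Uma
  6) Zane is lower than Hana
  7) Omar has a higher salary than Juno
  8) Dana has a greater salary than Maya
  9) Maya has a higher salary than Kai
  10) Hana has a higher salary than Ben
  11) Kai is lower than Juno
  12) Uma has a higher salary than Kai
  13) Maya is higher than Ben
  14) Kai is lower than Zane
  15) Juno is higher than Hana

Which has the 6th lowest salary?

Chaining the given pairs: Ben < Ivan < Kai < Maya < Dana < Uma < Zane < Hana < Juno < Omar.
Counting 6 from the smallest end gives Uma.

Uma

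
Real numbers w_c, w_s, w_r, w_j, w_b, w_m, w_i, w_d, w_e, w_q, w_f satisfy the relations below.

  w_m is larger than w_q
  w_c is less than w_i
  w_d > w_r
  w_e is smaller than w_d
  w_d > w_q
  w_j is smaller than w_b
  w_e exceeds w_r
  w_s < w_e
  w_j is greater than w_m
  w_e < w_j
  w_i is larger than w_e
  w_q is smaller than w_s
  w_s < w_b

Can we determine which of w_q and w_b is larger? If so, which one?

w_b

The relevant relations are w_q < w_s; w_s < w_e; w_e < w_j; w_j < w_b.
Chaining these gives w_q < w_s < w_e < w_j < w_b.
So w_b is larger.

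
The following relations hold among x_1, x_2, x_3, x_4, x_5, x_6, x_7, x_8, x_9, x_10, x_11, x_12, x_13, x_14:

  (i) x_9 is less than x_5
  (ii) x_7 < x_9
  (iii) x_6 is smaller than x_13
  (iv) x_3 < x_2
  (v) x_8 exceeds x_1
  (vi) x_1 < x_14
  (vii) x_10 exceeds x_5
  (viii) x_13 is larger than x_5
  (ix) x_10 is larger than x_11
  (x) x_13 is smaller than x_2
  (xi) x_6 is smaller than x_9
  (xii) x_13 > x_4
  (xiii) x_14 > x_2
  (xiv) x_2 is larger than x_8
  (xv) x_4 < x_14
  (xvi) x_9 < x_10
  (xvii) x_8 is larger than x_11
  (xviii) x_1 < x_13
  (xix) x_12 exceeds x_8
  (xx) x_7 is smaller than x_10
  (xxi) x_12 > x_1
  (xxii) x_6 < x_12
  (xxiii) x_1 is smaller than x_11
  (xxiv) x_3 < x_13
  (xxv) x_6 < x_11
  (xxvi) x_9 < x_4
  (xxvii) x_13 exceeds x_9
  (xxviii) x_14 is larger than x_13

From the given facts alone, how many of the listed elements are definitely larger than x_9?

The elements the relations force above x_9 are x_5, x_4, x_10, x_13, x_2, x_14 — no chain reaches any other.
That is 6.

6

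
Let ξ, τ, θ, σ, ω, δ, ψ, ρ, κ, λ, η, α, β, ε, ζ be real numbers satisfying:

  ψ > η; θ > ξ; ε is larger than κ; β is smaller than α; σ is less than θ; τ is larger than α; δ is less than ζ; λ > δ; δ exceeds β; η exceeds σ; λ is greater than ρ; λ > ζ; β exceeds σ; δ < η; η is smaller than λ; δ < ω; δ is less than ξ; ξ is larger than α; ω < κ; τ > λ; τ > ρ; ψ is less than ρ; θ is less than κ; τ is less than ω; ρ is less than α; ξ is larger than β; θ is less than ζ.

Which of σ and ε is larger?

The relevant relations are σ < β; β < δ; δ < η; η < ψ; ψ < ρ; ρ < α; α < ξ; ξ < θ; θ < ζ; ζ < λ; λ < τ; τ < ω; ω < κ; κ < ε.
Chaining these gives σ < β < δ < η < ψ < ρ < α < ξ < θ < ζ < λ < τ < ω < κ < ε.
So σ < ε; ε is the larger of the two.

ε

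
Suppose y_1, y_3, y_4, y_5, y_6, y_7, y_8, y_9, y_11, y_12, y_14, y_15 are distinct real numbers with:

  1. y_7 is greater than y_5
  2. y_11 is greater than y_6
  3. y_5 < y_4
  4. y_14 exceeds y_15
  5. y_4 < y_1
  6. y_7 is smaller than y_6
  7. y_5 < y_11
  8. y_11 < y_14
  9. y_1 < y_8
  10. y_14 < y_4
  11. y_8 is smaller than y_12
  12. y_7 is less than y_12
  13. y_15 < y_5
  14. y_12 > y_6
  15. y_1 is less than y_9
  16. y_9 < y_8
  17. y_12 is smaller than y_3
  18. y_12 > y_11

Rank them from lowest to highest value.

The consecutive links are each given: y_15 < y_5; y_5 < y_7; y_7 < y_6; y_6 < y_11; y_11 < y_14; y_14 < y_4; y_4 < y_1; y_1 < y_9; y_9 < y_8; y_8 < y_12; y_12 < y_3.

y_15 < y_5 < y_7 < y_6 < y_11 < y_14 < y_4 < y_1 < y_9 < y_8 < y_12 < y_3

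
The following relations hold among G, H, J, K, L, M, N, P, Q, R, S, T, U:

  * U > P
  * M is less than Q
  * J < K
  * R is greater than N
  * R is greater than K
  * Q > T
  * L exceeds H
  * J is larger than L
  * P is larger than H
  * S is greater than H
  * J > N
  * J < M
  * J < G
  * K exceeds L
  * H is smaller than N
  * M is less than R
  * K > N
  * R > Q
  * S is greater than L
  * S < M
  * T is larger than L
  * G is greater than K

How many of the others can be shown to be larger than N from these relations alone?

The elements the relations force above N are J, K, M, G, Q, R — no chain reaches any other.
That is 6.

6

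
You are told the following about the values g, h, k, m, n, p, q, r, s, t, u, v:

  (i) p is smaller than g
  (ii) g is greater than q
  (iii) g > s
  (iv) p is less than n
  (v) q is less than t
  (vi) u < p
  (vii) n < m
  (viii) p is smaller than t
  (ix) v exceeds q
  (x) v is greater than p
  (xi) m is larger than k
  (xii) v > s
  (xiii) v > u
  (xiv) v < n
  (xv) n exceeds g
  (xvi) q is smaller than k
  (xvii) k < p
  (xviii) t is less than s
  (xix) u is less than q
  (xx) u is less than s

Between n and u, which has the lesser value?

u

u < q < k < p < t < s < v < n, by transitivity through q, k, p, t, s, v.
So u < n; u is the smaller of the two.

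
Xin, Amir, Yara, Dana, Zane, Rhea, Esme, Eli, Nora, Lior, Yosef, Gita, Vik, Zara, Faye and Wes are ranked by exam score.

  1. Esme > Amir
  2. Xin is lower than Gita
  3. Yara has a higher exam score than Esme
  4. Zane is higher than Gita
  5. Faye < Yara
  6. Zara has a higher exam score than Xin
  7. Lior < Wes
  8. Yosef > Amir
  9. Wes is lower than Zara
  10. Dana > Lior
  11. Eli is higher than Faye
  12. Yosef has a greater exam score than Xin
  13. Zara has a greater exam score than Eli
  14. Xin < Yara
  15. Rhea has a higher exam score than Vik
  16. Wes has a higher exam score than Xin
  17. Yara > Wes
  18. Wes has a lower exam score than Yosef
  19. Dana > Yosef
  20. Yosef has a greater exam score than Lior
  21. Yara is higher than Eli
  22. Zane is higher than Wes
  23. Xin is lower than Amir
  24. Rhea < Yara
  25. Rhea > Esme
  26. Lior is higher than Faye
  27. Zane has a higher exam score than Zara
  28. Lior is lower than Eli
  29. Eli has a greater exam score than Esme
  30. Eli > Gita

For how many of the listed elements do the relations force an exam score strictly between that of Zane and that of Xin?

Chaining upward from Xin reaches: Gita, Amir, Esme, Wes, Rhea, Eli, Yara, Zara, Yosef, Dana.
Chaining downward from Zane reaches: Faye, Gita, Amir, Esme, Lior, Wes, Eli, Zara.
Strictly between Xin and Zane are those in both lists: Gita, Amir, Esme, Wes, Eli, Zara — 6 elements.

6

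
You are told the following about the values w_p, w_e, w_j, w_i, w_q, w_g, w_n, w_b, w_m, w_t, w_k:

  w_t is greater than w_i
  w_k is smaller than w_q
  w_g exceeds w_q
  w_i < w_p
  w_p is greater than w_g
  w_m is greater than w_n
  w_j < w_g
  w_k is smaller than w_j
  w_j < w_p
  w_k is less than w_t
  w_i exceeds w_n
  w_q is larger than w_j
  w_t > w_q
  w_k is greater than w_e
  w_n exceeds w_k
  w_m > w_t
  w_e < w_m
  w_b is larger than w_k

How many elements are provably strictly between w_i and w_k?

1

The relations place w_k below w_i. An element lies strictly between them when it is forced above w_k and also forced below w_i.
Above w_k: {w_n, w_b, w_j, w_q, w_g, w_t, w_p, w_m}. Below w_i: {w_e, w_n}.
Intersection: {w_n} — 1.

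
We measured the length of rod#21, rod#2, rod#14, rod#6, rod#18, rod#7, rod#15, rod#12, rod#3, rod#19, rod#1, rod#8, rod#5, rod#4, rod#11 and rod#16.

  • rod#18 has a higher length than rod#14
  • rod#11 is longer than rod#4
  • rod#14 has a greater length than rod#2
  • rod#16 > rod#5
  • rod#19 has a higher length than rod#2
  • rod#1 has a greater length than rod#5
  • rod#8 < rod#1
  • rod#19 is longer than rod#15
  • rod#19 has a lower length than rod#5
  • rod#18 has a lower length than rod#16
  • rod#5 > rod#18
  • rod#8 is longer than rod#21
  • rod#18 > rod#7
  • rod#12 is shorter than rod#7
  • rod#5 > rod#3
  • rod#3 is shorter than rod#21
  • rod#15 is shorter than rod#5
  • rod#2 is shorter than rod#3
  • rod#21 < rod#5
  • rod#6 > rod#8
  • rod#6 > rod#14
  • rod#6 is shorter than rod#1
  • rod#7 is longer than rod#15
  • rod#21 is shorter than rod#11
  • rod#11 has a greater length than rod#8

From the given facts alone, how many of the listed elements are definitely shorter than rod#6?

Directly below rod#6: rod#14, rod#8.
One step further: rod#2, rod#21 (4 so far).
One step further: rod#3 (5 so far).
No other element is forced below rod#6 by the given relations, so the count is 5.

5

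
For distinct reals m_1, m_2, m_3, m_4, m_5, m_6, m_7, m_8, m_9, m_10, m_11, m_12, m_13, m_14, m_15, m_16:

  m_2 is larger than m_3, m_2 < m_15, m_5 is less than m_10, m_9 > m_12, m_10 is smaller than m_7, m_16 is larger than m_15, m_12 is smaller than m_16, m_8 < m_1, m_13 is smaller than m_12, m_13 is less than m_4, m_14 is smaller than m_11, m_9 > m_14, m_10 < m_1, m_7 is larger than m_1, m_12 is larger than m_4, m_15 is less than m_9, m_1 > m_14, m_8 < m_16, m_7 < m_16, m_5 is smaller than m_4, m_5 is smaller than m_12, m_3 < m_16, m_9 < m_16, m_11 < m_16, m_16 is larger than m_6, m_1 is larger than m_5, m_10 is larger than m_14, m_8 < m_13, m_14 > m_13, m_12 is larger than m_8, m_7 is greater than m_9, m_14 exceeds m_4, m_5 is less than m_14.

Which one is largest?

m_16

Chaining downward from m_16: directly below it, m_8, m_3, m_6, m_15, m_11, m_12, m_9, m_7; then m_5, m_13, m_2, m_4, m_14, m_10, m_1.
That covers every other element, and nothing is given above m_16, so m_16 is the largest.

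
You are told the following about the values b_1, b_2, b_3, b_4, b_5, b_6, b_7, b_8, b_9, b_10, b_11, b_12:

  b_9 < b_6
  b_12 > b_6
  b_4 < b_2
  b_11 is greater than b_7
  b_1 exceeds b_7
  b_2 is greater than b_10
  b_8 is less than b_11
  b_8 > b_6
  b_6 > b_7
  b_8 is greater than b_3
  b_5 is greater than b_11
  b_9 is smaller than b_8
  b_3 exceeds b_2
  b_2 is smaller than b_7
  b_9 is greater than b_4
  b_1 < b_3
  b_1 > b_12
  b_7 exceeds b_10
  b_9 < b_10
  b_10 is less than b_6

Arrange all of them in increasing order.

b_4 < b_9 < b_10 < b_2 < b_7 < b_6 < b_12 < b_1 < b_3 < b_8 < b_11 < b_5

Each adjacent pair is fixed by a given relation: b_4 < b_9; b_9 < b_10; b_10 < b_2; b_2 < b_7; b_7 < b_6; b_6 < b_12; b_12 < b_1; b_1 < b_3; b_3 < b_8; b_8 < b_11; b_11 < b_5. Chaining them end to end gives the full order.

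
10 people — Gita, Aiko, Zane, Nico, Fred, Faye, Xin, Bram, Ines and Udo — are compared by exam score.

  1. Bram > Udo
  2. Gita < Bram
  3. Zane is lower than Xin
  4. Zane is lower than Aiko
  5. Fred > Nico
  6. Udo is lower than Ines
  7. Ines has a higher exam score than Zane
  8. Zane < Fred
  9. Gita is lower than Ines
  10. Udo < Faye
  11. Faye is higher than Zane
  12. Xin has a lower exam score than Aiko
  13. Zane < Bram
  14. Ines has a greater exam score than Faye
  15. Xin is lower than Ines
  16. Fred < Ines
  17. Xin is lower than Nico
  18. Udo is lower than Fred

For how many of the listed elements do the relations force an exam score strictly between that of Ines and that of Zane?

4

The relations place Zane below Ines. An element lies strictly between them when it is forced above Zane and also forced below Ines.
Above Zane: {Xin, Nico, Faye, Aiko, Fred, Bram}. Below Ines: {Xin, Udo, Nico, Faye, Gita, Fred}.
Intersection: {Xin, Nico, Faye, Fred} — 4.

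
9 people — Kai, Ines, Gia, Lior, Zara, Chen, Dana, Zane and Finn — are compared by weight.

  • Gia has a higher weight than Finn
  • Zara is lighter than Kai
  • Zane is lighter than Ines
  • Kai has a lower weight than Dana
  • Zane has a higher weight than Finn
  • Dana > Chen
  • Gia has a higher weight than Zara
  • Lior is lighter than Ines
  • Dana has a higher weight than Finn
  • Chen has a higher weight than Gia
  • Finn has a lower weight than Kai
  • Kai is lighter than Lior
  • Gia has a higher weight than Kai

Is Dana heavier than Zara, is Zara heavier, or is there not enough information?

Dana

Link the given pairs in sequence: Zara < Kai; Kai < Gia; Gia < Chen; Chen < Dana.
Together: Zara < Kai < Gia < Chen < Dana.
So Dana is heavier.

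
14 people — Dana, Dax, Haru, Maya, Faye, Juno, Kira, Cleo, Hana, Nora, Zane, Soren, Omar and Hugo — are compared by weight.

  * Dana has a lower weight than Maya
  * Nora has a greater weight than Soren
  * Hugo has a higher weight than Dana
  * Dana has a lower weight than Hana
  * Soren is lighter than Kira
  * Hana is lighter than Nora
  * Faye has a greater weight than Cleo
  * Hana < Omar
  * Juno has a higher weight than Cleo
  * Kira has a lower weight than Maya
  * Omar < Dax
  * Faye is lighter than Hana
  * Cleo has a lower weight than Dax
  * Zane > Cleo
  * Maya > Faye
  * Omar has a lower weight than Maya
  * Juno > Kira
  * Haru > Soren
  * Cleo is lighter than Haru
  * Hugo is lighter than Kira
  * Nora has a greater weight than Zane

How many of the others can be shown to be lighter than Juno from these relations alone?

5

Directly below Juno: Cleo, Kira.
One step further: Hugo, Soren (4 so far).
One step further: Dana (5 so far).
No other element is forced below Juno by the given relations, so the count is 5.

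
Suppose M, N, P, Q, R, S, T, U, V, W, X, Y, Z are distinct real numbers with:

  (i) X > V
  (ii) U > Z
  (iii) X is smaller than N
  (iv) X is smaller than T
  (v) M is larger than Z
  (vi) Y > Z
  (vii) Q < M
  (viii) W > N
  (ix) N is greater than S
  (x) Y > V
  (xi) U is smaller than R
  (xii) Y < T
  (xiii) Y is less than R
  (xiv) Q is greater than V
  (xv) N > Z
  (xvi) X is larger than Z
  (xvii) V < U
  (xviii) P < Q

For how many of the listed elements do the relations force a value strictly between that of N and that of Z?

Chaining upward from Z reaches: U, Y, X, T, R, M, W.
Chaining downward from N reaches: S, V, X.
Strictly between Z and N are those in both lists: X — 1 element.

1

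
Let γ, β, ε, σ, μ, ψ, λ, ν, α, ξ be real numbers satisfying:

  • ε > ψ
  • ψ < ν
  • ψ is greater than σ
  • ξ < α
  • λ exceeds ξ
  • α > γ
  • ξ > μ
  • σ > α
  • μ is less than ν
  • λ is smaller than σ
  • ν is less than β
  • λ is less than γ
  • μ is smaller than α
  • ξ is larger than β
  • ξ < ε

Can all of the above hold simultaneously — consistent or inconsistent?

inconsistent

Chaining the given relations yields ν < β < ξ < λ < γ < α < σ < ψ, so ν < ψ. But one relation states ψ < ν. These cannot both hold.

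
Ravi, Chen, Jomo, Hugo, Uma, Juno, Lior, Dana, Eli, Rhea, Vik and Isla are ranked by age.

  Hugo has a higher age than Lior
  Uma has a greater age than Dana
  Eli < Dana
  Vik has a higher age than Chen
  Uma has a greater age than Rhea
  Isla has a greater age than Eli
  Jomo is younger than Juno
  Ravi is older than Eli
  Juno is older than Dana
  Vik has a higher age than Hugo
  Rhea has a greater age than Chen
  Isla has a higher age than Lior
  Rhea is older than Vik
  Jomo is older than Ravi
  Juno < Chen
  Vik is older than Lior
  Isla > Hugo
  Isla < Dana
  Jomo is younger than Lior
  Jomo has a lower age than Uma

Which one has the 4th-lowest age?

Piecing the relations together gives one ordering: Eli < Ravi < Jomo < Lior < Hugo < Isla < Dana < Juno < Chen < Vik < Rhea < Uma.
Counting 4 from the smallest end gives Lior.

Lior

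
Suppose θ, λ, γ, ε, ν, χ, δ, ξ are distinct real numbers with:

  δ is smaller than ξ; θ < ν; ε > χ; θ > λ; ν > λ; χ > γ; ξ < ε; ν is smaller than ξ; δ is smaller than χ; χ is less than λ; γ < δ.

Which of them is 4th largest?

θ

Chaining the given pairs: γ < δ < χ < λ < θ < ν < ξ < ε.
Counting 4 from the largest end gives θ.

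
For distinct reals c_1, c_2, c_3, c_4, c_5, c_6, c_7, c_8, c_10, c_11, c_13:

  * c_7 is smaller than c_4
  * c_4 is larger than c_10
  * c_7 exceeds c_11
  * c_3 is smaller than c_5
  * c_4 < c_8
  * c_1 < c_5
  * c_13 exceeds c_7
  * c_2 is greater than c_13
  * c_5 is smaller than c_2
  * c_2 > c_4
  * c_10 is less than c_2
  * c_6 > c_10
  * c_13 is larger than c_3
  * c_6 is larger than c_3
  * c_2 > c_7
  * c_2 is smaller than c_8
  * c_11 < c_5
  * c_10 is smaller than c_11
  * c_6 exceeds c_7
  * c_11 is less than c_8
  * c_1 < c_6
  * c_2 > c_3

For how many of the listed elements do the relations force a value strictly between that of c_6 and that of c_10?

Chaining upward from c_10 reaches: c_11, c_7, c_5, c_4, c_13, c_2, c_8.
Chaining downward from c_6 reaches: c_11, c_7, c_1, c_3.
Strictly between c_10 and c_6 are those in both lists: c_11, c_7 — 2 elements.

2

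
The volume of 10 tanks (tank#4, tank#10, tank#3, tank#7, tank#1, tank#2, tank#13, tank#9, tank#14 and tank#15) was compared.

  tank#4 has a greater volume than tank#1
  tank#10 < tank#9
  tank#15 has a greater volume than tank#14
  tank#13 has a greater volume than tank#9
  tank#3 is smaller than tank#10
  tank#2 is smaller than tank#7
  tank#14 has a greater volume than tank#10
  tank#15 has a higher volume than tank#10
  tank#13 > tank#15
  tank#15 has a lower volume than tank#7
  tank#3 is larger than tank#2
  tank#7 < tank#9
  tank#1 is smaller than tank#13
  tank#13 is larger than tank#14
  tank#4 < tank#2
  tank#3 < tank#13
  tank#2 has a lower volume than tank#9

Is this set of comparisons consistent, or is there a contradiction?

Every relation is compatible with tank#1 < tank#4 < tank#2 < tank#3 < tank#10 < tank#14 < tank#15 < tank#7 < tank#9 < tank#13; the set is consistent.

consistent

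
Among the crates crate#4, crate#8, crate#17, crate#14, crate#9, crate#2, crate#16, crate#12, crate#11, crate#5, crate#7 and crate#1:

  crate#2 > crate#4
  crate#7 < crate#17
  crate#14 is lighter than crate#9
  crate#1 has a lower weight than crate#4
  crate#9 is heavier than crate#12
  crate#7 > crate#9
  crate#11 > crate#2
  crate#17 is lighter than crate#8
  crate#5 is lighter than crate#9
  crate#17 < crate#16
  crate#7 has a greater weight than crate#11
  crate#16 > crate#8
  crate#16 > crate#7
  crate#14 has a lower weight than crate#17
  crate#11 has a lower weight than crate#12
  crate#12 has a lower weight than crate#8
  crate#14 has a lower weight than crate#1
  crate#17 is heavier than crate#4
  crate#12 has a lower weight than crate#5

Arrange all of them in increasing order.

The consecutive links are each given: crate#14 < crate#1; crate#1 < crate#4; crate#4 < crate#2; crate#2 < crate#11; crate#11 < crate#12; crate#12 < crate#5; crate#5 < crate#9; crate#9 < crate#7; crate#7 < crate#17; crate#17 < crate#8; crate#8 < crate#16.

crate#14 < crate#1 < crate#4 < crate#2 < crate#11 < crate#12 < crate#5 < crate#9 < crate#7 < crate#17 < crate#8 < crate#16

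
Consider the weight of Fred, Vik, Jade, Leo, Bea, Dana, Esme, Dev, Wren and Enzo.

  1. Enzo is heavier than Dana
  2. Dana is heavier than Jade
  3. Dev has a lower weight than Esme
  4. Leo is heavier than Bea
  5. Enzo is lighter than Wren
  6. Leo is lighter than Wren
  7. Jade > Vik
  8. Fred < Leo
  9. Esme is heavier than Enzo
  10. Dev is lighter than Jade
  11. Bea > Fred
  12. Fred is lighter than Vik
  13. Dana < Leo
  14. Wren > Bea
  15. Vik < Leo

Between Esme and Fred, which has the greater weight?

Esme

Fred < Vik and Vik < Jade give Fred < Jade.
With Jade < Dana: Fred < Vik < Jade < Dana.
Then Dana < Enzo extends the chain to Enzo.
Then Enzo < Esme extends the chain to Esme.
So Fred < Esme; Esme is the heavier of the two.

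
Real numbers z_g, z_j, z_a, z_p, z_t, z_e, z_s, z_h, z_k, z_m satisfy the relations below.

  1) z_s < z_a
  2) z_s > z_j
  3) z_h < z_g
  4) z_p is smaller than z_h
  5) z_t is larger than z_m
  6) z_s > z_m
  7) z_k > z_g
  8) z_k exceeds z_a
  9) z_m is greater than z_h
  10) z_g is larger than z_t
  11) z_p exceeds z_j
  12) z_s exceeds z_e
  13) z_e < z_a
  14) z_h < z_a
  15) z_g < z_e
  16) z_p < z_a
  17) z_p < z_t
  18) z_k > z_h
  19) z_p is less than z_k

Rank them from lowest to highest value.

Nothing is placed below z_j, so it is least; from there z_j < z_p; z_p < z_h; z_h < z_m; z_m < z_t; z_t < z_g; z_g < z_e; z_e < z_s; z_s < z_a; z_a < z_k, each given directly.

z_j < z_p < z_h < z_m < z_t < z_g < z_e < z_s < z_a < z_k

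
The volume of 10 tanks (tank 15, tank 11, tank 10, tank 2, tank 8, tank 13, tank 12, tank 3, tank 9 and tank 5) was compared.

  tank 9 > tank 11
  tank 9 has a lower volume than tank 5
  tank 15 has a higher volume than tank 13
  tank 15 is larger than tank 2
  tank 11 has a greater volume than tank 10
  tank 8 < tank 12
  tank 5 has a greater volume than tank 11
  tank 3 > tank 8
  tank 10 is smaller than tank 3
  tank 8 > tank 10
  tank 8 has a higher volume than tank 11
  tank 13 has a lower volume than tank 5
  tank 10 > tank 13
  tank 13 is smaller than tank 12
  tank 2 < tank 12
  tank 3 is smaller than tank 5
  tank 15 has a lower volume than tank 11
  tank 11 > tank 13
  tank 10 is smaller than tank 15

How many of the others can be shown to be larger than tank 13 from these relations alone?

Directly above tank 13: tank 10, tank 15, tank 11, tank 12, tank 5.
One step further: tank 8, tank 9, tank 3 (8 so far).
Nothing else is reachable above tank 13; 8 in all.

8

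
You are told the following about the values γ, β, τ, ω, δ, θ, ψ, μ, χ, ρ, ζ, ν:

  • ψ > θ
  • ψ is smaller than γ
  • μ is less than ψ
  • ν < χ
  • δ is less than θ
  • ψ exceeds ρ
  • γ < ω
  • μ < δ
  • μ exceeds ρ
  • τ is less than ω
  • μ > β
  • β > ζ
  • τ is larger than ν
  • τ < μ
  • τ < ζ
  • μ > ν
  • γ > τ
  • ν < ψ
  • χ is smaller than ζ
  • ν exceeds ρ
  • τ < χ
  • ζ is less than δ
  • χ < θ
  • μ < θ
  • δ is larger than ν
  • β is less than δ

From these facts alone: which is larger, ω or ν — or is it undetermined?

ω

The relevant relations are ν < τ; τ < χ; χ < ζ; ζ < β; β < μ; μ < δ; δ < θ; θ < ψ; ψ < γ; γ < ω.
Chaining these gives ν < τ < χ < ζ < β < μ < δ < θ < ψ < γ < ω.
So ω is larger.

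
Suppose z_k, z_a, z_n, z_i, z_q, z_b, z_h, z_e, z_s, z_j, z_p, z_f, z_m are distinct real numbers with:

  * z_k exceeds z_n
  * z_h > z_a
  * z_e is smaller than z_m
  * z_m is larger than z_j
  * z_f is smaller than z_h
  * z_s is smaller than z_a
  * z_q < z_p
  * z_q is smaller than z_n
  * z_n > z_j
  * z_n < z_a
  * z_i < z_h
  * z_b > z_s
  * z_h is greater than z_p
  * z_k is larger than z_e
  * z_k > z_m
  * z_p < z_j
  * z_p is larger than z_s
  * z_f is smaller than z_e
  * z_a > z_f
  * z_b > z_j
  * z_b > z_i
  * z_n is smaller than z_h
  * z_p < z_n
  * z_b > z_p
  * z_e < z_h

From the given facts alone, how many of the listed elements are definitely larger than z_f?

5

From z_f the given relations immediately reach z_e, z_a, z_h.
From those, z_m, z_k — 5 in total.
Nothing else is reachable above z_f; 5 in all.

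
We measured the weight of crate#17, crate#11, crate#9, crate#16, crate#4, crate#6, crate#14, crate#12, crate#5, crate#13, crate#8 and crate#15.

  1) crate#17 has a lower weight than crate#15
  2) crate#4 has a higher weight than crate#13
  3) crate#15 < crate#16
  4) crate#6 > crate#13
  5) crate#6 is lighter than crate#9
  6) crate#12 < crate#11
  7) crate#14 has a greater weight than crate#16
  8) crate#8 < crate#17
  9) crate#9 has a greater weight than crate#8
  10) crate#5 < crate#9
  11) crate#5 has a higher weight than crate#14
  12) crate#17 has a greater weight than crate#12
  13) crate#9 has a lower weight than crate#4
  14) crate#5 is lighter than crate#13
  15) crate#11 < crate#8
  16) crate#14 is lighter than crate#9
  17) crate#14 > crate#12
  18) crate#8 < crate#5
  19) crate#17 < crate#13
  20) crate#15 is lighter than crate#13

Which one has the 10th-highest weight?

crate#8

The consecutive relations fix a unique order: crate#12 < crate#11 < crate#8 < crate#17 < crate#15 < crate#16 < crate#14 < crate#5 < crate#13 < crate#6 < crate#9 < crate#4.
Counting 10 from the largest end gives crate#8.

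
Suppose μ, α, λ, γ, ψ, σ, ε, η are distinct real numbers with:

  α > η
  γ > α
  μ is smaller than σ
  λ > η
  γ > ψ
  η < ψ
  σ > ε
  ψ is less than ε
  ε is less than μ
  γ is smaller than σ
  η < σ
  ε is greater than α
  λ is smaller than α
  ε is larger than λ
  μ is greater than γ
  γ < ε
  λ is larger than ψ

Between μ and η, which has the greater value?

η < ψ and ψ < λ give η < λ.
Then λ < α extends the chain to α.
Then α < γ extends the chain to γ.
With γ < ε: η < ψ < λ < α < γ < ε.
Then ε < μ extends the chain to μ.
So η < μ; μ is the larger of the two.

μ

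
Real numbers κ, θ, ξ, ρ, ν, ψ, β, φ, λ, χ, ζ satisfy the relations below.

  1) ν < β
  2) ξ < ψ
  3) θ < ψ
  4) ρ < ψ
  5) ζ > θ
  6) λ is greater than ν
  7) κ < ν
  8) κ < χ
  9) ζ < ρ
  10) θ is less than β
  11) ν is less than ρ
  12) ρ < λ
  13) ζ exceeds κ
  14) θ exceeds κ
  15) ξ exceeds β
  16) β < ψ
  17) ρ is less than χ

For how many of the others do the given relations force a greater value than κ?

9

Directly above κ: θ, ν, ζ, χ.
One step further: ρ, β, λ, ψ (8 so far).
One step further: ξ (9 so far).
No other element is forced above κ by the given relations, so the count is 9.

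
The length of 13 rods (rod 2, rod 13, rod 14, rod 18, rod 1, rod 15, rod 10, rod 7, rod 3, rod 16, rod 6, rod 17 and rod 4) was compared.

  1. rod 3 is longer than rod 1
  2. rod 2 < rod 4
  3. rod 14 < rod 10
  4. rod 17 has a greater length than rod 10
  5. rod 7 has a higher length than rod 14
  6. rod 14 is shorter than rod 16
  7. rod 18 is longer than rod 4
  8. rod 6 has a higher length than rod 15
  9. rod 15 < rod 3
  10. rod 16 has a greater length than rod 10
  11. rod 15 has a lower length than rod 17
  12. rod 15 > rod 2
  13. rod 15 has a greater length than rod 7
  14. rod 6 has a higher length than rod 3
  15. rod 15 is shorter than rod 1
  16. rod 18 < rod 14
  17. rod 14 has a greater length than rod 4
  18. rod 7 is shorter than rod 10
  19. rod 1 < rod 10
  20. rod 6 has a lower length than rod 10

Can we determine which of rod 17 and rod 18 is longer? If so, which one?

rod 17

Chaining the given relations: rod 18 < rod 14 < rod 7 < rod 15 < rod 1 < rod 3 < rod 6 < rod 10 < rod 17.
So rod 17 is longer.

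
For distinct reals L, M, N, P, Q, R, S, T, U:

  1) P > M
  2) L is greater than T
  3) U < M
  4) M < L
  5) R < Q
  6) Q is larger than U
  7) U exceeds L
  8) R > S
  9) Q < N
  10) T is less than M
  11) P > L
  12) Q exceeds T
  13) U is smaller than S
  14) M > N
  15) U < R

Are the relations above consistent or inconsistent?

inconsistent

Chaining the given relations yields L < U < S < R < Q < N < M, so L < M. But one relation states M < L. These cannot both hold.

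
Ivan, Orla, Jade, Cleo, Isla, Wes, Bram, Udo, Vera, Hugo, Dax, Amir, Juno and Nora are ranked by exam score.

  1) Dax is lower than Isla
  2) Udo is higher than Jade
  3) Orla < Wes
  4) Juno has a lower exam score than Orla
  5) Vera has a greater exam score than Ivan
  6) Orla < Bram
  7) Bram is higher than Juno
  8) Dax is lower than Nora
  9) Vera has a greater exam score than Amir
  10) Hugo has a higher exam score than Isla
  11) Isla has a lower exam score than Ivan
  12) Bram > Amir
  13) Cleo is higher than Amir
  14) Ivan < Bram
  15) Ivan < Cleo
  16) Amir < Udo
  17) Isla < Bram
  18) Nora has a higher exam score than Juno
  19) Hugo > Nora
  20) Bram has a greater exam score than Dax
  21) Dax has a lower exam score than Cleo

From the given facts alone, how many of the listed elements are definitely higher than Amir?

From Amir the given relations immediately reach Bram, Cleo, Udo, Vera.
Nothing else is reachable above Amir; 4 in all.

4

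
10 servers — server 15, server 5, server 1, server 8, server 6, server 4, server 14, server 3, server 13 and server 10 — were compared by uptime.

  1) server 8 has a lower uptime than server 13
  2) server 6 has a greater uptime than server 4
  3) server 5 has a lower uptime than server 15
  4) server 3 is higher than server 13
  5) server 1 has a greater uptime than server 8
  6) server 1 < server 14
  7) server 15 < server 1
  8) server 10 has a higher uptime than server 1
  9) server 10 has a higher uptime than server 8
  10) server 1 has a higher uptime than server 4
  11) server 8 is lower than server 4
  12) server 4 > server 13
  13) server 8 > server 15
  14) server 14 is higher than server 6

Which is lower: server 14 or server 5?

server 5

Link the given pairs in sequence: server 5 < server 15; server 15 < server 8; server 8 < server 13; server 13 < server 4; server 4 < server 1; server 1 < server 14.
Together: server 5 < server 15 < server 8 < server 13 < server 4 < server 1 < server 14.
So server 5 < server 14; server 5 is the lower of the two.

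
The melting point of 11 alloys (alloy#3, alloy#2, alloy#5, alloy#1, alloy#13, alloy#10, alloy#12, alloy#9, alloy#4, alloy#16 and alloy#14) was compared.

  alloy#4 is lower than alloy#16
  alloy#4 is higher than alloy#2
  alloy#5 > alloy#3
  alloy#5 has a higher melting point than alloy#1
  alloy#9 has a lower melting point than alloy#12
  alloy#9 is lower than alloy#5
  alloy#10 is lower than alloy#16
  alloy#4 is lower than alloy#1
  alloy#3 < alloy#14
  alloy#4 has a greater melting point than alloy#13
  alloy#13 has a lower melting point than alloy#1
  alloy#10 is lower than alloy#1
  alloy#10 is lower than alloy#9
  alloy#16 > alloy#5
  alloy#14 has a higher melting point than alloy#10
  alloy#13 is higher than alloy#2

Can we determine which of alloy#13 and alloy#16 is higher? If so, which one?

Chaining the given relations: alloy#13 < alloy#4 < alloy#1 < alloy#5 < alloy#16.
So alloy#16 is higher.

alloy#16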